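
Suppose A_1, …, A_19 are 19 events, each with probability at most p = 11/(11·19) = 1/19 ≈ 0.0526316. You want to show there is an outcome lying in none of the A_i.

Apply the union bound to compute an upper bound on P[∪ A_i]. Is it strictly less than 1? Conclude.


Union bound: P[∪_{i=1}^{19} A_i] ≤ Σ_i P[A_i] ≤ 19·p = 19·(1/19) = 1.
Numerically: 1 ≈ 1.0000000.
Is 1 < 1? NO.
Since the bound 1 is ≥ 1, the union bound is uninformative here; it does NOT by itself certify existence.

19·p = 1 ≈ 1.0000000; existence NOT certified by the union bound.


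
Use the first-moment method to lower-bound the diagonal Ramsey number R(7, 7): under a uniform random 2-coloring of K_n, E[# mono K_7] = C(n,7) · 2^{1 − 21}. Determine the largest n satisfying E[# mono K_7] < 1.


We need C(n, 7) · 2^{1 − 21} < 1, i.e. C(n, 7) < 2^{21 − 1} = 1048576.
Check values of n near the boundary:
  n = 24: C(24, 7) = 346104; 346104 < 1048576? YES
  n = 25: C(25, 7) = 480700; 480700 < 1048576? YES
  n = 26: C(26, 7) = 657800; 657800 < 1048576? YES
  n = 27: C(27, 7) = 888030; 888030 < 1048576? YES
  n = 28: C(28, 7) = 1184040; 1184040 < 1048576? NO
  n = 29: C(29, 7) = 1560780; 1560780 < 1048576? NO
  n = 30: C(30, 7) = 2035800; 2035800 < 1048576? NO
The largest n with C(n, 7) < 1048576 is n = 27 (where E[X] = 444015/524288 ≈ 0.8469). Hence R(7, 7) > 27, i.e. R(7, 7) ≥ 28.

Largest n = 27; hence R(7, 7) > 27.


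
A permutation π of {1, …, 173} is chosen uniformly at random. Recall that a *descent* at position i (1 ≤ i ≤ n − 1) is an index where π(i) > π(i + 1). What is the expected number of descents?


Write X = Σ X_I over i = 1, …, 172, with X_I the indicator of one descent.
There are 172 indicators.
For each fixed i, the pair (π(i), π(i+1)) is a uniformly random ordered pair of distinct values from {1, …, 173}; by symmetry P[π(i) > π(i+1)] = 1/2.
By linearity: E[X] = 172 · (1/2) = (173 − 1) · (1/2) = 86 ≈ 86.000000.

E[X] = 86 = 86.000000.


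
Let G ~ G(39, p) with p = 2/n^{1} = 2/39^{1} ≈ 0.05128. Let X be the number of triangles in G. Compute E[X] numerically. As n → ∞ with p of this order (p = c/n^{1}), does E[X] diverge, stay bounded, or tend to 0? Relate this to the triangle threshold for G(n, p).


Number of potential triangles: C(39, 3) = 9139.
Each occurs with probability p³ ≈ (0.05128)³ ≈ 1.348640e-04.
By linearity: E[X] = C(39, 3)·p³ ≈ 9139 · 1.348640e-04 ≈ 1.2325.
Here α = 1, so p = 2/n is exactly at the triangle threshold p ~ 1/n. Asymptotically E[X] → c³/6 = 2³/6 = 4/3 ≈ 1.3333, a bounded constant. In this regime the triangle count is asymptotically Poisson(c³/6).

E[X] ≈ 1.2325; in regime p = Θ(1/n^{1}) E[X] stays bounded (at the triangle threshold p ~ 1/n).


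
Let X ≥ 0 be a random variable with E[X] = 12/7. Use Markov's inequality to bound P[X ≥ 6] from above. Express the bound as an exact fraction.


μ = E[X] = 12/7, a = 6.
Markov: P[X ≥ 6] ≤ μ/a = (12/7)/6 = 2/7.
Numerically: ≈ 0.28571.
(Since a = 6 > μ = 1.71429, the bound 2/7 is < 1 and informative.)

P[X ≥ 6] ≤ 2/7 ≈ 0.28571.


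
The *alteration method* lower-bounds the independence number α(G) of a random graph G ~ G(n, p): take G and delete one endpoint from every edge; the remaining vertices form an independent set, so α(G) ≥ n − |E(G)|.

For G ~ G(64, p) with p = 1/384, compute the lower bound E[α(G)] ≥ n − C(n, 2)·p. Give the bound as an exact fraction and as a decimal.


E[|E(G)|] = C(64, 2)·p = 2016 · (1/384) = 21/4.
E[α(G)] ≥ n − E[|E(G)|] = 64 − 21/4 = 235/4.
Numerically: ≈ 58.750.
(This is only a lower bound; the true E[α(G)] may be larger.)

E[α(G)] ≥ 235/4 ≈ 58.750.


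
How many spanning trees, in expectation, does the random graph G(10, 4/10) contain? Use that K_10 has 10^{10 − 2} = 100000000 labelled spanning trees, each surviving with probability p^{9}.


K_10 has 10^{10 − 2} = 100000000 labelled spanning trees.
For each such spanning tree H, let X_H = 1 if all 9 edges of H are present in G. Then P[X_H = 1] = p^{9} = (2/5)^{9} = 512/1953125.
By linearity: E[X] = Σ_H E[X_H] = 100000000 · p^{9} = 100000000 · 512/1953125 = 131072/5.
Numerically: E[X] ≈ 26214.4.

E[X] = 100000000 · (2/5)^{9} = 131072/5 ≈ 26214.4.


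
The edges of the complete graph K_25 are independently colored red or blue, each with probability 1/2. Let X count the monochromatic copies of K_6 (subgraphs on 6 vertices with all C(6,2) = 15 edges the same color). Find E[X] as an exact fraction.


Let X = Σ_S X_S over the C(25, 6) = 177100 subsets S of size 6, where X_S = 1 if the K_6 on S is monochromatic.
For a fixed S, the K_6 on S has C(6, 2) = 15 edges. P[all 15 edges red] = (1/2)^15, and likewise for blue, so P[monochromatic] = 2·(1/2)^15 = 2^{1 − 15} = 1/16384.
By linearity: E[X] = C(25, 6) · 2^{1 − 15} = 177100 · 1/16384 = 44275/4096.
Numerically: E[X] ≈ 10.809326.

E[X] = C(25,6)·2^(1−C(6,2)) = 44275/4096 ≈ 10.809326.


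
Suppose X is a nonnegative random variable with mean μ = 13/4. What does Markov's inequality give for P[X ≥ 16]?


μ = E[X] = 13/4, a = 16.
Markov: P[X ≥ 16] ≤ μ/a = (13/4)/16 = 13/64.
Numerically: ≈ 0.203125.
(Since a = 16 > μ = 3.250000, the bound 13/64 is < 1 and informative.)

P[X ≥ 16] ≤ 13/64 ≈ 0.203125.


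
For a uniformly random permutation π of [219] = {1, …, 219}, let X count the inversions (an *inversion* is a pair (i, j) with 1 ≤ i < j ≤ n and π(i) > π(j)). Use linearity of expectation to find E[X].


Write X = Σ X_I over the C(219, 2) = 23871 pairs i < j, with X_I the indicator of one inversion.
There are 23871 indicators.
For each fixed pair i < j, the values π(i) and π(j) are two distinct elements of {1, …, 219} in uniformly random order; by symmetry P[π(i) > π(j)] = 1/2.
By linearity: E[X] = 23871 · (1/2) = C(219, 2) · (1/2) = 23871/2 = 23871/2 ≈ 11935.500.

E[X] = 23871/2 = 11935.500.


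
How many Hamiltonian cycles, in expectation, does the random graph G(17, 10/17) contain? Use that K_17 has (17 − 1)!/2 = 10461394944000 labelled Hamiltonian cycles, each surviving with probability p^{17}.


K_17 has (17 − 1)!/2 = 10461394944000 labelled Hamiltonian cycles.
For each such Hamiltonian cycle H, let X_H = 1 if all 17 edges of H are present in G. Then P[X_H = 1] = p^{17} = (10/17)^{17} = 100000000000000000/827240261886336764177.
Summing the indicators: E[X] = Σ_H E[X_H] = 10461394944000 · p^{17} = 10461394944000 · 100000000000000000/827240261886336764177 = 1046139494400000000000000000000/827240261886336764177.
Numerically: E[X] ≈ 1.2646e+09.

E[X] = 10461394944000 · (10/17)^{17} = 1046139494400000000000000000000/827240261886336764177 ≈ 1.2646e+09.


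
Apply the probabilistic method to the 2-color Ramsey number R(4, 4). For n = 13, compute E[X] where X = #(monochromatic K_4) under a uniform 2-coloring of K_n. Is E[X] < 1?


E[X] = C(13, 4) · 2^{1 − 6} = 715 · 2^{−5} = 715/32.
As a reduced fraction: E[X] = 715/32 ≈ 22.3438.
Is E[X] < 1? NO.
Since E[X] ≥ 1, the first-moment bound is inconclusive at n = 13; it does NOT by itself certify R(4, 4) > 13.

E[X] = 715/32 ≈ 22.3438; E[X] ≥ 1; first-moment method inconclusive here.


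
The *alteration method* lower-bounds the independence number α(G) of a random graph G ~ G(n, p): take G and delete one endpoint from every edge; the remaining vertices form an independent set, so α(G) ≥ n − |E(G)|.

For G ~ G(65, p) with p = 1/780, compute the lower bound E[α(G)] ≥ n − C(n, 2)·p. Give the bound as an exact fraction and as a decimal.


E[|E(G)|] = C(65, 2)·p = 2080 · (1/780) = 8/3.
E[α(G)] ≥ n − E[|E(G)|] = 65 − 8/3 = 187/3.
Numerically: ≈ 62.3333.
(This is only a lower bound; the true E[α(G)] may be larger.)

E[α(G)] ≥ 187/3 ≈ 62.3333.


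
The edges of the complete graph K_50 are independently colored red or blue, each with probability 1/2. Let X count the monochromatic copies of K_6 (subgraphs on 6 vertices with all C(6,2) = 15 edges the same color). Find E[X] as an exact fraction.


Let X = Σ_S X_S over the C(50, 6) = 15890700 subsets S of size 6, where X_S = 1 if the K_6 on S is monochromatic.
For a fixed S, the K_6 on S has C(6, 2) = 15 edges. P[all 15 edges red] = (1/2)^15, and likewise for blue, so P[monochromatic] = 2·(1/2)^15 = 2^{1 − 15} = 1/16384.
By linearity of expectation: E[X] = C(50, 6) · 2^{1 − 15} = 15890700 · 1/16384 = 3972675/4096.
Numerically: E[X] ≈ 969.891.

E[X] = C(50,6)·2^(1−C(6,2)) = 3972675/4096 ≈ 969.891.


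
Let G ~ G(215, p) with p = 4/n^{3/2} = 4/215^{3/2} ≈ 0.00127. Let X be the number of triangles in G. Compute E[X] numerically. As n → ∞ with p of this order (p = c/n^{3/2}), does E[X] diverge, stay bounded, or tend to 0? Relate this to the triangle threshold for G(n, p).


Number of potential triangles: C(215, 3) = 1633355.
Each occurs with probability p³ ≈ (0.00127)³ ≈ 2.04271e-09.
By linearity: E[X] = C(215, 3)·p³ ≈ 1633355 · 2.04271e-09 ≈ 0.003.
Since α = 3/2 > 1, p = c/n^{3/2} = o(1/n) is below the triangle threshold p ~ 1/n. Asymptotically E[X] ~ (c³/6)·n^{3(1−α)} = (4³/6)·n^{-1.5} → 0, so by Markov's inequality G has no triangles w.h.p.

E[X] ≈ 0.003; in regime p = Θ(1/n^{3/2}) E[X] tends to 0 (below the triangle threshold p ~ 1/n).


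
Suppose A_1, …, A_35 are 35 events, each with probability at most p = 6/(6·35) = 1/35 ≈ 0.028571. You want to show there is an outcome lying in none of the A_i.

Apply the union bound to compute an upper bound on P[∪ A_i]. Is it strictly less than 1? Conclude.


Union bound: P[∪_{i=1}^{35} A_i] ≤ Σ_i P[A_i] ≤ 35·p = 35·(1/35) = 1.
Numerically: 1 ≈ 1.000000.
Is 1 < 1? NO.
Since the bound 1 is ≥ 1, the union bound is uninformative here; it does NOT by itself certify existence.

35·p = 1 ≈ 1.000000; existence NOT certified by the union bound.


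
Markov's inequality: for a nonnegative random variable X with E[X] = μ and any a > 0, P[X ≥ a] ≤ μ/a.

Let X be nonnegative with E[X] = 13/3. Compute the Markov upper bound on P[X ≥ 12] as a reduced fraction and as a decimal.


μ = E[X] = 13/3, a = 12.
Markov: P[X ≥ 12] ≤ μ/a = (13/3)/12 = 13/36.
Numerically: ≈ 0.361.
(Since a = 12 > μ = 4.333, the bound 13/36 is < 1 and informative.)

P[X ≥ 12] ≤ 13/36 ≈ 0.361.


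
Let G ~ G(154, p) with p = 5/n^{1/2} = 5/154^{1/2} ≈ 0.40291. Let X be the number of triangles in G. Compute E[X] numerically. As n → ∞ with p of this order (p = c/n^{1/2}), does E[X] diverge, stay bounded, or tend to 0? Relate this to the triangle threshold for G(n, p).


Number of potential triangles: C(154, 3) = 596904.
Each occurs with probability p³ ≈ (0.40291)³ ≈ 6.5407708e-02.
By linearity: E[X] = C(154, 3)·p³ ≈ 596904 · 6.5407708e-02 ≈ 39042.12261.
Since α = 1/2 < 1, p = c/n^{1/2} ≫ 1/n is above the triangle threshold p ~ 1/n. Asymptotically E[X] ~ (c³/6)·n^{3(1−α)} = (5³/6)·n^{1.5} → ∞; triangles are abundant w.h.p.

E[X] ≈ 39042.12261; in regime p = Θ(1/n^{1/2}) E[X] diverges (above the triangle threshold p ~ 1/n).


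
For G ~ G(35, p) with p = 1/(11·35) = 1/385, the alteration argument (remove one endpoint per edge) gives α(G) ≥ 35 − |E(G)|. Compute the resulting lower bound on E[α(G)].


E[|E(G)|] = C(35, 2)·p = 595 · (1/385) = 17/11.
E[α(G)] ≥ n − E[|E(G)|] = 35 − 17/11 = 368/11.
Numerically: ≈ 33.454545.
(This is only a lower bound; the true E[α(G)] may be larger.)

E[α(G)] ≥ 368/11 ≈ 33.454545.


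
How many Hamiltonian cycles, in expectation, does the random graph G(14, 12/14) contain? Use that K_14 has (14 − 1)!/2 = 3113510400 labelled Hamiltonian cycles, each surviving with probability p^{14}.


K_14 has (14 − 1)!/2 = 3113510400 labelled Hamiltonian cycles.
For each such Hamiltonian cycle H, let X_H = 1 if all 14 edges of H are present in G. Then P[X_H = 1] = p^{14} = (6/7)^{14} = 78364164096/678223072849.
By linearity: E[X] = Σ_H E[X_H] = 3113510400 · p^{14} = 3113510400 · 78364164096/678223072849 = 34855377128600371200/96889010407.
Numerically: E[X] ≈ 3.5975e+08.

E[X] = 3113510400 · (6/7)^{14} = 34855377128600371200/96889010407 ≈ 3.5975e+08.


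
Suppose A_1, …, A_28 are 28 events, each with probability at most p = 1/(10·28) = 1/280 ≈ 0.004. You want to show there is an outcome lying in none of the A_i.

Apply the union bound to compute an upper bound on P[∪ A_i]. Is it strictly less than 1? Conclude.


Union bound: P[∪_{i=1}^{28} A_i] ≤ Σ_i P[A_i] ≤ 28·p = 28·(1/280) = 1/10.
Numerically: 1/10 ≈ 0.100.
Is 1/10 < 1? YES.
Since P[∪ A_i] ≤ 1/10 < 1, the complement has P[∩ A_i^c] ≥ 1 − 1/10 = 9/10 > 0, so some outcome avoids every A_i.

28·p = 1/10 ≈ 0.100; existence CERTIFIED by the union bound.


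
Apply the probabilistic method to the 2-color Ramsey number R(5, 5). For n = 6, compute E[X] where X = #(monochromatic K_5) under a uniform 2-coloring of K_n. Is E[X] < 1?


E[X] = C(6, 5) · 2^{1 − 10} = 6 · 2^{−9} = 6/512.
As a reduced fraction: E[X] = 3/256 ≈ 0.0117.
Is E[X] < 1? YES.
Since E[X] < 1, there exists a 2-coloring of K_{6} with no monochromatic K_5; hence R(5, 5) > 6.

E[X] = 3/256 ≈ 0.0117; E[X] < 1, so R(5, 5) > 6.


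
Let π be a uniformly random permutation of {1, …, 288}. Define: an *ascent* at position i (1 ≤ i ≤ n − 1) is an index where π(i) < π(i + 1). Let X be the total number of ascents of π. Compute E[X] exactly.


Write X = Σ X_I over i = 1, …, 287, with X_I the indicator of one ascent.
There are 287 indicators.
For each fixed i, the pair (π(i), π(i+1)) is a uniformly random ordered pair of distinct values from {1, …, 288}; by symmetry P[π(i) < π(i+1)] = 1/2.
By linearity: E[X] = 287 · (1/2) = (288 − 1) · (1/2) = 287/2 ≈ 143.5000.

E[X] = 287/2 = 143.5000.


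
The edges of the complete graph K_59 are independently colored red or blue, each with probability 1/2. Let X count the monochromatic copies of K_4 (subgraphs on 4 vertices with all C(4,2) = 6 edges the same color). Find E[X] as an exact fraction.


Let X = Σ_S X_S over the C(59, 4) = 455126 subsets S of size 4, where X_S = 1 if the K_4 on S is monochromatic.
For a fixed S, the K_4 on S has C(4, 2) = 6 edges. P[all 6 edges red] = (1/2)^6, and likewise for blue, so P[monochromatic] = 2·(1/2)^6 = 2^{1 − 6} = 1/32.
Summing: E[X] = C(59, 4) · 2^{1 − 6} = 455126 · 1/32 = 227563/16.
Numerically: E[X] ≈ 14222.688.

E[X] = C(59,4)·2^(1−C(4,2)) = 227563/16 ≈ 14222.688.


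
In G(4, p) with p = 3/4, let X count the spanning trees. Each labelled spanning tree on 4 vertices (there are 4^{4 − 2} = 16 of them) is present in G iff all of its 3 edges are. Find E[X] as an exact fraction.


K_4 has 4^{4 − 2} = 16 labelled spanning trees.
For each such spanning tree H, let X_H = 1 if all 3 edges of H are present in G. Then P[X_H = 1] = p^{3} = (3/4)^{3} = 27/64.
Summing the indicators: E[X] = Σ_H E[X_H] = 16 · p^{3} = 16 · 27/64 = 27/4.
Numerically: E[X] ≈ 6.75.

E[X] = 16 · (3/4)^{3} = 27/4 ≈ 6.75.


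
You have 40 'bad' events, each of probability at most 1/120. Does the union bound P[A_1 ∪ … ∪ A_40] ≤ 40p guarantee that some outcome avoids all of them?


Union bound: P[∪_{i=1}^{40} A_i] ≤ Σ_i P[A_i] ≤ 40·p = 40·(1/120) = 1/3.
Numerically: 1/3 ≈ 0.33333.
Is 1/3 < 1? YES.
Since P[∪ A_i] ≤ 1/3 < 1, the complement has P[∩ A_i^c] ≥ 1 − 1/3 = 2/3 > 0, so some outcome avoids every A_i.

40·p = 1/3 ≈ 0.33333; existence CERTIFIED by the union bound.


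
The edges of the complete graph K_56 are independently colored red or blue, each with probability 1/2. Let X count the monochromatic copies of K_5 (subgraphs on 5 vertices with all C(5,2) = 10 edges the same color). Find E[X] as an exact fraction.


Let X = Σ_S X_S over the C(56, 5) = 3819816 subsets S of size 5, where X_S = 1 if the K_5 on S is monochromatic.
For a fixed S, the K_5 on S has C(5, 2) = 10 edges. P[all 10 edges red] = (1/2)^10, and likewise for blue, so P[monochromatic] = 2·(1/2)^10 = 2^{1 − 10} = 1/512.
By linearity: E[X] = C(56, 5) · 2^{1 − 10} = 3819816 · 1/512 = 477477/64.
Numerically: E[X] ≈ 7460.578125.

E[X] = C(56,5)·2^(1−C(5,2)) = 477477/64 ≈ 7460.578125.


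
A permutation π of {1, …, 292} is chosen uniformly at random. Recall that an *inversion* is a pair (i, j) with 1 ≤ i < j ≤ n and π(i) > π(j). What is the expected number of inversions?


Write X = Σ X_I over the C(292, 2) = 42486 pairs i < j, with X_I the indicator of one inversion.
There are 42486 indicators.
For each fixed pair i < j, the values π(i) and π(j) are two distinct elements of {1, …, 292} in uniformly random order; by symmetry P[π(i) > π(j)] = 1/2.
By linearity: E[X] = 42486 · (1/2) = C(292, 2) · (1/2) = 42486/2 = 21243 ≈ 21243.000000.

E[X] = 21243 = 21243.000000.


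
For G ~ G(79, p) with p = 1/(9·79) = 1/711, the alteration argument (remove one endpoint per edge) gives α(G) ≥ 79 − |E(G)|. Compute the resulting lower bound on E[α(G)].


E[|E(G)|] = C(79, 2)·p = 3081 · (1/711) = 13/3.
E[α(G)] ≥ n − E[|E(G)|] = 79 − 13/3 = 224/3.
Numerically: ≈ 74.6667.
(This is only a lower bound; the true E[α(G)] may be larger.)

E[α(G)] ≥ 224/3 ≈ 74.6667.


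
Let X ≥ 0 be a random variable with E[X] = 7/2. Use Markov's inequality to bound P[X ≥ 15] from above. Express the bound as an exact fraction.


μ = E[X] = 7/2, a = 15.
Markov: P[X ≥ 15] ≤ μ/a = (7/2)/15 = 7/30.
Numerically: ≈ 0.23333.
(Since a = 15 > μ = 3.50000, the bound 7/30 is < 1 and informative.)

P[X ≥ 15] ≤ 7/30 ≈ 0.23333.


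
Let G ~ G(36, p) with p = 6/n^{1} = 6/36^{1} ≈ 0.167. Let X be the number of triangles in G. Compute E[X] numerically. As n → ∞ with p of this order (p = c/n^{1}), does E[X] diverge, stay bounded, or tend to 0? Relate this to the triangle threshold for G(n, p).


Number of potential triangles: C(36, 3) = 7140.
Each occurs with probability p³ ≈ (0.167)³ ≈ 4.62963e-03.
By linearity: E[X] = C(36, 3)·p³ ≈ 7140 · 4.62963e-03 ≈ 33.056.
Here α = 1, so p = 6/n is exactly at the triangle threshold p ~ 1/n. Asymptotically E[X] → c³/6 = 6³/6 = 36 ≈ 36.000, a bounded constant. In this regime the triangle count is asymptotically Poisson(c³/6).

E[X] ≈ 33.056; in regime p = Θ(1/n^{1}) E[X] stays bounded (at the triangle threshold p ~ 1/n).


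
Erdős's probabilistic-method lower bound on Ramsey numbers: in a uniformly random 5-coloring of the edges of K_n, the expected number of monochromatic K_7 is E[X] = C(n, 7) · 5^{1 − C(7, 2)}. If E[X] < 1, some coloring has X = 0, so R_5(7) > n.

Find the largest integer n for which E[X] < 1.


We need C(n, 7) · 5^{1 − 21} < 1, i.e. C(n, 7) < 5^{21 − 1} = 95367431640625.
Check values of n near the boundary:
  n = 332: C(332, 7) = 82772214646616; 82772214646616 < 95367431640625? YES
  n = 333: C(333, 7) = 84549532139028; 84549532139028 < 95367431640625? YES
  n = 334: C(334, 7) = 86359460961576; 86359460961576 < 95367431640625? YES
  n = 335: C(335, 7) = 88202498238195; 88202498238195 < 95367431640625? YES
  n = 336: C(336, 7) = 90079147136880; 90079147136880 < 95367431640625? YES
  n = 337: C(337, 7) = 91989916924632; 91989916924632 < 95367431640625? YES
  n = 338: C(338, 7) = 93935323022736; 93935323022736 < 95367431640625? YES
  n = 339: C(339, 7) = 95915887062372; 95915887062372 < 95367431640625? NO
The largest n with C(n, 7) < 95367431640625 is n = 338 (where E[X] = 93935323022736/95367431640625 ≈ 0.9849833). Hence R_5(7) > 338, i.e. R_5(7) ≥ 339.

Largest n = 338; hence R_5(7) > 338.


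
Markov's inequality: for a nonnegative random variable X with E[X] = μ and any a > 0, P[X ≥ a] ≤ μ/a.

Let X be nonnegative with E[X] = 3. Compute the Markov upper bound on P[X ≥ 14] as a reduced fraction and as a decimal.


μ = E[X] = 3, a = 14.
Markov: P[X ≥ 14] ≤ μ/a = (3)/14 = 3/14.
Numerically: ≈ 0.214286.
(Since a = 14 > μ = 3.000000, the bound 3/14 is < 1 and informative.)

P[X ≥ 14] ≤ 3/14 ≈ 0.214286.


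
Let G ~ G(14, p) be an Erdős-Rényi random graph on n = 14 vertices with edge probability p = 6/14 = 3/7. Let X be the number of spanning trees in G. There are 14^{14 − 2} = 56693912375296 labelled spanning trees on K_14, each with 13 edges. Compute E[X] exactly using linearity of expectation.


K_14 has 14^{14 − 2} = 56693912375296 labelled spanning trees.
For each such spanning tree H, let X_H = 1 if all 13 edges of H are present in G. Then P[X_H = 1] = p^{13} = (3/7)^{13} = 1594323/96889010407.
By linearity: E[X] = Σ_H E[X_H] = 56693912375296 · p^{13} = 56693912375296 · 1594323/96889010407 = 6530347008/7.
Numerically: E[X] ≈ 9.33e+08.

E[X] = 56693912375296 · (3/7)^{13} = 6530347008/7 ≈ 9.33e+08.


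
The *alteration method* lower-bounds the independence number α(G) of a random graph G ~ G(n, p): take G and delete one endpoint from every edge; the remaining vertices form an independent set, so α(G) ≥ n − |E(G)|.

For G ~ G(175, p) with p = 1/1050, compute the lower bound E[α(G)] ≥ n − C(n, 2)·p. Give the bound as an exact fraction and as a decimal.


E[|E(G)|] = C(175, 2)·p = 15225 · (1/1050) = 29/2.
E[α(G)] ≥ n − E[|E(G)|] = 175 − 29/2 = 321/2.
Numerically: ≈ 160.500.
(This is only a lower bound; the true E[α(G)] may be larger.)

E[α(G)] ≥ 321/2 ≈ 160.500.


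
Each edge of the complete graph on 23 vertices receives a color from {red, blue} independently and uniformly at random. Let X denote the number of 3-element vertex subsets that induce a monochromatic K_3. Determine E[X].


Let X = Σ_S X_S over the C(23, 3) = 1771 subsets S of size 3, where X_S = 1 if the K_3 on S is monochromatic.
For a fixed S, the K_3 on S has C(3, 2) = 3 edges. P[all 3 edges red] = (1/2)^3, and likewise for blue, so P[monochromatic] = 2·(1/2)^3 = 2^{1 − 3} = 1/4.
By linearity: E[X] = C(23, 3) · 2^{1 − 3} = 1771 · 1/4 = 1771/4.
Numerically: E[X] ≈ 442.75000.

E[X] = C(23,3)·2^(1−C(3,2)) = 1771/4 ≈ 442.75000.


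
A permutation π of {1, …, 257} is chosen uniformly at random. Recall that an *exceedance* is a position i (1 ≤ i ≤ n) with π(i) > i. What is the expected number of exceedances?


Write X = Σ_{i=1}^{257} X_i, where X_i = 1_{π(i) > i}.
For each fixed i, π(i) is uniform over {1, …, 257} (marginal of a uniform permutation), so P[π(i) > i] = (n − i)/n. Summing: Σ_{i=1}^{257} (n − i)/n = (0 + 1 + … + 256)/257 = 257(257 − 1)/(2·257) = (257 − 1)/2.
Hence E[X] = Σ_{i=1}^{257} (257 − i)/257 = 128 ≈ 128.000.

E[X] = 128 = 128.000.


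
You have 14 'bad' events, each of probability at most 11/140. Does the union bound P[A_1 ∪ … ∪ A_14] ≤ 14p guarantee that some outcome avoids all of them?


Union bound: P[∪_{i=1}^{14} A_i] ≤ Σ_i P[A_i] ≤ 14·p = 14·(11/140) = 11/10.
Numerically: 11/10 ≈ 1.100000.
Is 11/10 < 1? NO.
Since the bound 11/10 is ≥ 1, the union bound is uninformative here; it does NOT by itself certify existence.

14·p = 11/10 ≈ 1.100000; existence NOT certified by the union bound.


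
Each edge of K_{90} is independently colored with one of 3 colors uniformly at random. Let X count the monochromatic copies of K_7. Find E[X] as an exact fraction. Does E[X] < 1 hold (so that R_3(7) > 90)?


E[X] = C(90, 7) · 3^{1 − 21} = 7471375560 · 3^{−20} = 7471375560/3486784401.
As a reduced fraction: E[X] = 830152840/387420489 ≈ 2.143.
Is E[X] < 1? NO.
Since E[X] ≥ 1, the first-moment bound is inconclusive at n = 90; it does NOT by itself certify R_3(7) > 90.

E[X] = 830152840/387420489 ≈ 2.143; E[X] ≥ 1; first-moment method inconclusive here.


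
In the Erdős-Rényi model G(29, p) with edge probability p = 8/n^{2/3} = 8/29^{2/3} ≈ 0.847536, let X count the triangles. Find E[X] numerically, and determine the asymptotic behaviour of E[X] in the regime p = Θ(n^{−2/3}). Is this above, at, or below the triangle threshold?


Number of potential triangles: C(29, 3) = 3654.
Each occurs with probability p³ ≈ (0.847536)³ ≈ 6.08799049e-01.
By linearity: E[X] = C(29, 3)·p³ ≈ 3654 · 6.08799049e-01 ≈ 2224.551724.
Since α = 2/3 < 1, p = c/n^{2/3} ≫ 1/n is above the triangle threshold p ~ 1/n. Asymptotically E[X] ~ (c³/6)·n^{3(1−α)} = (8³/6)·n^{1} → ∞; triangles are abundant w.h.p.

E[X] ≈ 2224.551724; in regime p = Θ(1/n^{2/3}) E[X] diverges (above the triangle threshold p ~ 1/n).


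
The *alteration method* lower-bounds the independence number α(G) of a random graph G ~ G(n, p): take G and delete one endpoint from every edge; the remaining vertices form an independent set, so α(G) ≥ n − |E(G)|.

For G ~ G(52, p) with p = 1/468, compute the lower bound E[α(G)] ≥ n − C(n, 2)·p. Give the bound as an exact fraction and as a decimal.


E[|E(G)|] = C(52, 2)·p = 1326 · (1/468) = 17/6.
E[α(G)] ≥ n − E[|E(G)|] = 52 − 17/6 = 295/6.
Numerically: ≈ 49.16667.
(This is only a lower bound; the true E[α(G)] may be larger.)

E[α(G)] ≥ 295/6 ≈ 49.16667.


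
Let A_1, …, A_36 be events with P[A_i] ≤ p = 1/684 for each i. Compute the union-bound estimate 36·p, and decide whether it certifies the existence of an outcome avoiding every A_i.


Union bound: P[∪_{i=1}^{36} A_i] ≤ Σ_i P[A_i] ≤ 36·p = 36·(1/684) = 1/19.
Numerically: 1/19 ≈ 0.05263.
Is 1/19 < 1? YES.
Since P[∪ A_i] ≤ 1/19 < 1, the complement has P[∩ A_i^c] ≥ 1 − 1/19 = 18/19 > 0, so some outcome avoids every A_i.

36·p = 1/19 ≈ 0.05263; existence CERTIFIED by the union bound.


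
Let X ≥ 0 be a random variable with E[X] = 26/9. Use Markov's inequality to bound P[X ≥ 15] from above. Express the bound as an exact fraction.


μ = E[X] = 26/9, a = 15.
Markov: P[X ≥ 15] ≤ μ/a = (26/9)/15 = 26/135.
Numerically: ≈ 0.193.
(Since a = 15 > μ = 2.889, the bound 26/135 is < 1 and informative.)

P[X ≥ 15] ≤ 26/135 ≈ 0.193.


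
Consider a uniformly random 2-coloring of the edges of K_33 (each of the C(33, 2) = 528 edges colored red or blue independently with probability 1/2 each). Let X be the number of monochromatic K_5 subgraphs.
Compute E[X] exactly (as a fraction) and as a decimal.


Let X = Σ_S X_S over the C(33, 5) = 237336 subsets S of size 5, where X_S = 1 if the K_5 on S is monochromatic.
For a fixed S, the K_5 on S has C(5, 2) = 10 edges. P[all 10 edges red] = (1/2)^10, and likewise for blue, so P[monochromatic] = 2·(1/2)^10 = 2^{1 − 10} = 1/512.
Summing: E[X] = C(33, 5) · 2^{1 − 10} = 237336 · 1/512 = 29667/64.
Numerically: E[X] ≈ 463.54688.

E[X] = C(33,5)·2^(1−C(5,2)) = 29667/64 ≈ 463.54688.


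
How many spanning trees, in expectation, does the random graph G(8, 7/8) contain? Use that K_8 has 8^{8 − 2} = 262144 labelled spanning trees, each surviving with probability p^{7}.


K_8 has 8^{8 − 2} = 262144 labelled spanning trees.
For each such spanning tree H, let X_H = 1 if all 7 edges of H are present in G. Then P[X_H = 1] = p^{7} = (7/8)^{7} = 823543/2097152.
By linearity of expectation: E[X] = Σ_H E[X_H] = 262144 · p^{7} = 262144 · 823543/2097152 = 823543/8.
Numerically: E[X] ≈ 1.029e+05.

E[X] = 262144 · (7/8)^{7} = 823543/8 ≈ 1.029e+05.


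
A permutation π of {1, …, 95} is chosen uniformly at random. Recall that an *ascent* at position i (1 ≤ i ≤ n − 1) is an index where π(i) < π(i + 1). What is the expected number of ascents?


Write X = Σ X_I over i = 1, …, 94, with X_I the indicator of one ascent.
There are 94 indicators.
For each fixed i, the pair (π(i), π(i+1)) is a uniformly random ordered pair of distinct values from {1, …, 95}; by symmetry P[π(i) < π(i+1)] = 1/2.
By linearity: E[X] = 94 · (1/2) = (95 − 1) · (1/2) = 47 ≈ 47.0000.

E[X] = 47 = 47.0000.


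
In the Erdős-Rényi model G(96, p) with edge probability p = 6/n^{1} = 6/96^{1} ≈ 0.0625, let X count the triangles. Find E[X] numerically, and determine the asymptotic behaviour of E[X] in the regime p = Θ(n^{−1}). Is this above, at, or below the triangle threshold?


Number of potential triangles: C(96, 3) = 142880.
Each occurs with probability p³ ≈ (0.0625)³ ≈ 2.4414062e-04.
By linearity: E[X] = C(96, 3)·p³ ≈ 142880 · 2.4414062e-04 ≈ 34.88281.
Here α = 1, so p = 6/n is exactly at the triangle threshold p ~ 1/n. Asymptotically E[X] → c³/6 = 6³/6 = 36 ≈ 36.00000, a bounded constant. In this regime the triangle count is asymptotically Poisson(c³/6).

E[X] ≈ 34.88281; in regime p = Θ(1/n^{1}) E[X] stays bounded (at the triangle threshold p ~ 1/n).


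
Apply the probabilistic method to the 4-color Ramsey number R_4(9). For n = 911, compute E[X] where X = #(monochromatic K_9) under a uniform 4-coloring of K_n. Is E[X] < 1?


E[X] = C(911, 9) · 4^{1 − 36} = 1144686900492291197405 · 4^{−35} = 1144686900492291197405/1180591620717411303424.
As a reduced fraction: E[X] = 1144686900492291197405/1180591620717411303424 ≈ 0.96959.
Is E[X] < 1? YES.
Since E[X] < 1, there exists a 4-coloring of K_{911} with no monochromatic K_9; hence R_4(9) > 911.

E[X] = 1144686900492291197405/1180591620717411303424 ≈ 0.96959; E[X] < 1, so R_4(9) > 911.


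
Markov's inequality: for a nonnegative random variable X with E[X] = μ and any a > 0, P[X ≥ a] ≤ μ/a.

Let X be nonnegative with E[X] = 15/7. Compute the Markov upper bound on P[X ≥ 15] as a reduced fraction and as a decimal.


μ = E[X] = 15/7, a = 15.
Markov: P[X ≥ 15] ≤ μ/a = (15/7)/15 = 1/7.
Numerically: ≈ 0.14286.
(Since a = 15 > μ = 2.14286, the bound 1/7 is < 1 and informative.)

P[X ≥ 15] ≤ 1/7 ≈ 0.14286.


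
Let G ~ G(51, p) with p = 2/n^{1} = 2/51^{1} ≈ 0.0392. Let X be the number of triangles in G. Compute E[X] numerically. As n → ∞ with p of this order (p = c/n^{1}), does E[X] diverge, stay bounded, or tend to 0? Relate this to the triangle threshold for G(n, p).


Number of potential triangles: C(51, 3) = 20825.
Each occurs with probability p³ ≈ (0.0392)³ ≈ 6.03086e-05.
By linearity: E[X] = C(51, 3)·p³ ≈ 20825 · 6.03086e-05 ≈ 1.256.
Here α = 1, so p = 2/n is exactly at the triangle threshold p ~ 1/n. Asymptotically E[X] → c³/6 = 2³/6 = 4/3 ≈ 1.333, a bounded constant. In this regime the triangle count is asymptotically Poisson(c³/6).

E[X] ≈ 1.256; in regime p = Θ(1/n^{1}) E[X] stays bounded (at the triangle threshold p ~ 1/n).


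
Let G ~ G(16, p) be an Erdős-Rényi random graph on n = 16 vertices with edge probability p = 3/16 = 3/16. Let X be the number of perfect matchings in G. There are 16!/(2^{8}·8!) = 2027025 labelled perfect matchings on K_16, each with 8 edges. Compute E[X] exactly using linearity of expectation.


K_16 has 16!/(2^{8}·8!) = 2027025 labelled perfect matchings.
For each such perfect matching H, let X_H = 1 if all 8 edges of H are present in G. Then P[X_H = 1] = p^{8} = (3/16)^{8} = 6561/4294967296.
By linearity of expectation: E[X] = Σ_H E[X_H] = 2027025 · p^{8} = 2027025 · 6561/4294967296 = 13299311025/4294967296.
Numerically: E[X] ≈ 3.0965.

E[X] = 2027025 · (3/16)^{8} = 13299311025/4294967296 ≈ 3.0965.


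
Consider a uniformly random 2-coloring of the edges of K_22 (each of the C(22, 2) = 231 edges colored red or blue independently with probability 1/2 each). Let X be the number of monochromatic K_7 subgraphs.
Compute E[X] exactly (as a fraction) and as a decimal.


Let X = Σ_S X_S over the C(22, 7) = 170544 subsets S of size 7, where X_S = 1 if the K_7 on S is monochromatic.
For a fixed S, the K_7 on S has C(7, 2) = 21 edges. P[all 21 edges red] = (1/2)^21, and likewise for blue, so P[monochromatic] = 2·(1/2)^21 = 2^{1 − 21} = 1/1048576.
Summing: E[X] = C(22, 7) · 2^{1 − 21} = 170544 · 1/1048576 = 10659/65536.
Numerically: E[X] ≈ 0.1626.

E[X] = C(22,7)·2^(1−C(7,2)) = 10659/65536 ≈ 0.1626.


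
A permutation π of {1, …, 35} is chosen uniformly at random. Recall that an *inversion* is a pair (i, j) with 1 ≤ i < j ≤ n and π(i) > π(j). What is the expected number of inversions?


Write X = Σ X_I over the C(35, 2) = 595 pairs i < j, with X_I the indicator of one inversion.
There are 595 indicators.
For each fixed pair i < j, the values π(i) and π(j) are two distinct elements of {1, …, 35} in uniformly random order; by symmetry P[π(i) > π(j)] = 1/2.
By linearity: E[X] = 595 · (1/2) = C(35, 2) · (1/2) = 595/2 = 595/2 ≈ 297.500.

E[X] = 595/2 = 297.500.


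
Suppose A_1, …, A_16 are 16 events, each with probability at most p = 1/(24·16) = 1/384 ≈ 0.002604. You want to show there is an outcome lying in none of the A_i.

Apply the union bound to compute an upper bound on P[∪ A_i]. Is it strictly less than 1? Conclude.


Union bound: P[∪_{i=1}^{16} A_i] ≤ Σ_i P[A_i] ≤ 16·p = 16·(1/384) = 1/24.
Numerically: 1/24 ≈ 0.041667.
Is 1/24 < 1? YES.
Since P[∪ A_i] ≤ 1/24 < 1, the complement has P[∩ A_i^c] ≥ 1 − 1/24 = 23/24 > 0, so some outcome avoids every A_i.

16·p = 1/24 ≈ 0.041667; existence CERTIFIED by the union bound.


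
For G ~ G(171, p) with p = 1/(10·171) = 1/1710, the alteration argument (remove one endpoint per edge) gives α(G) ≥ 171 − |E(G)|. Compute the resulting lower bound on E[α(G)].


E[|E(G)|] = C(171, 2)·p = 14535 · (1/1710) = 17/2.
E[α(G)] ≥ n − E[|E(G)|] = 171 − 17/2 = 325/2.
Numerically: ≈ 162.50000.
(This is only a lower bound; the true E[α(G)] may be larger.)

E[α(G)] ≥ 325/2 ≈ 162.50000.


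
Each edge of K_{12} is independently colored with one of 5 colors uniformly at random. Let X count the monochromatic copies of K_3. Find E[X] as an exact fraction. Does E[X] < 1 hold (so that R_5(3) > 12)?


E[X] = C(12, 3) · 5^{1 − 3} = 220 · 5^{−2} = 220/25.
As a reduced fraction: E[X] = 44/5 ≈ 8.8000000.
Is E[X] < 1? NO.
Since E[X] ≥ 1, the first-moment bound is inconclusive at n = 12; it does NOT by itself certify R_5(3) > 12.

E[X] = 44/5 ≈ 8.8000000; E[X] ≥ 1; first-moment method inconclusive here.


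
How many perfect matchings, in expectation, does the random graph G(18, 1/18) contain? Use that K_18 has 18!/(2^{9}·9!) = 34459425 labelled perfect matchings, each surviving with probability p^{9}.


K_18 has 18!/(2^{9}·9!) = 34459425 labelled perfect matchings.
For each such perfect matching H, let X_H = 1 if all 9 edges of H are present in G. Then P[X_H = 1] = p^{9} = (1/18)^{9} = 1/198359290368.
By linearity: E[X] = Σ_H E[X_H] = 34459425 · p^{9} = 34459425 · 1/198359290368 = 425425/2448880128.
Numerically: E[X] ≈ 0.000174.

E[X] = 34459425 · (1/18)^{9} = 425425/2448880128 ≈ 0.000174.


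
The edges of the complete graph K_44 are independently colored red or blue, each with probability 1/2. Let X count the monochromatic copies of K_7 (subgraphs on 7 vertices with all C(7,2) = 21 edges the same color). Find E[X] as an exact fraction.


Let X = Σ_S X_S over the C(44, 7) = 38320568 subsets S of size 7, where X_S = 1 if the K_7 on S is monochromatic.
For a fixed S, the K_7 on S has C(7, 2) = 21 edges. P[all 21 edges red] = (1/2)^21, and likewise for blue, so P[monochromatic] = 2·(1/2)^21 = 2^{1 − 21} = 1/1048576.
Summing: E[X] = C(44, 7) · 2^{1 − 21} = 38320568 · 1/1048576 = 4790071/131072.
Numerically: E[X] ≈ 36.545.

E[X] = C(44,7)·2^(1−C(7,2)) = 4790071/131072 ≈ 36.545.


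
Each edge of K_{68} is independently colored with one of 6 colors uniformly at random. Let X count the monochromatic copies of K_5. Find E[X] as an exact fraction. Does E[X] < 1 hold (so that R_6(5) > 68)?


E[X] = C(68, 5) · 6^{1 − 10} = 10424128 · 6^{−9} = 10424128/10077696.
As a reduced fraction: E[X] = 162877/157464 ≈ 1.034.
Is E[X] < 1? NO.
Since E[X] ≥ 1, the first-moment bound is inconclusive at n = 68; it does NOT by itself certify R_6(5) > 68.

E[X] = 162877/157464 ≈ 1.034; E[X] ≥ 1; first-moment method inconclusive here.


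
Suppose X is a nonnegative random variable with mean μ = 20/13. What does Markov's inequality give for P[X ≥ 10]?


μ = E[X] = 20/13, a = 10.
Markov: P[X ≥ 10] ≤ μ/a = (20/13)/10 = 2/13.
Numerically: ≈ 0.154.
(Since a = 10 > μ = 1.538, the bound 2/13 is < 1 and informative.)

P[X ≥ 10] ≤ 2/13 ≈ 0.154.


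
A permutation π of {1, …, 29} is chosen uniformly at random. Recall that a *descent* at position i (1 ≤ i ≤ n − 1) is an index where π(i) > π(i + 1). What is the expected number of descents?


Write X = Σ X_I over i = 1, …, 28, with X_I the indicator of one descent.
There are 28 indicators.
For each fixed i, the pair (π(i), π(i+1)) is a uniformly random ordered pair of distinct values from {1, …, 29}; by symmetry P[π(i) > π(i+1)] = 1/2.
By linearity: E[X] = 28 · (1/2) = (29 − 1) · (1/2) = 14 ≈ 14.000.

E[X] = 14 = 14.000.


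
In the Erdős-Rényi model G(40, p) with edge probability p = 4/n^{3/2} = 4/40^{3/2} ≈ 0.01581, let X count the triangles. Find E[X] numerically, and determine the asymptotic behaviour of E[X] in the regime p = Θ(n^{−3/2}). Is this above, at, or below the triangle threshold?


Number of potential triangles: C(40, 3) = 9880.
Each occurs with probability p³ ≈ (0.01581)³ ≈ 3.952847e-06.
By linearity: E[X] = C(40, 3)·p³ ≈ 9880 · 3.952847e-06 ≈ 0.0391.
Since α = 3/2 > 1, p = c/n^{3/2} = o(1/n) is below the triangle threshold p ~ 1/n. Asymptotically E[X] ~ (c³/6)·n^{3(1−α)} = (4³/6)·n^{-1.5} → 0, so by Markov's inequality G has no triangles w.h.p.

E[X] ≈ 0.0391; in regime p = Θ(1/n^{3/2}) E[X] tends to 0 (below the triangle threshold p ~ 1/n).


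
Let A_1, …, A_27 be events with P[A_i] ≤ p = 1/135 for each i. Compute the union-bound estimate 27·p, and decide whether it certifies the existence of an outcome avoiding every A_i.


Union bound: P[∪_{i=1}^{27} A_i] ≤ Σ_i P[A_i] ≤ 27·p = 27·(1/135) = 1/5.
Numerically: 1/5 ≈ 0.200.
Is 1/5 < 1? YES.
Since P[∪ A_i] ≤ 1/5 < 1, the complement has P[∩ A_i^c] ≥ 1 − 1/5 = 4/5 > 0, so some outcome avoids every A_i.

27·p = 1/5 ≈ 0.200; existence CERTIFIED by the union bound.


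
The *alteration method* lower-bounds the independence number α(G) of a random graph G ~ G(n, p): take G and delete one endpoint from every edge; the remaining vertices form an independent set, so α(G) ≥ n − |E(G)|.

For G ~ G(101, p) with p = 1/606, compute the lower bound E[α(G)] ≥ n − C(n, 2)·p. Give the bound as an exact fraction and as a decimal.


E[|E(G)|] = C(101, 2)·p = 5050 · (1/606) = 25/3.
E[α(G)] ≥ n − E[|E(G)|] = 101 − 25/3 = 278/3.
Numerically: ≈ 92.6667.
(This is only a lower bound; the true E[α(G)] may be larger.)

E[α(G)] ≥ 278/3 ≈ 92.6667.


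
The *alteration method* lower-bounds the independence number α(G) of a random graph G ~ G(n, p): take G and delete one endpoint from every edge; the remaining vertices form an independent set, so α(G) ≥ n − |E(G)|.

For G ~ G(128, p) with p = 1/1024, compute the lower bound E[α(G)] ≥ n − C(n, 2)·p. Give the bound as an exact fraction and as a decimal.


E[|E(G)|] = C(128, 2)·p = 8128 · (1/1024) = 127/16.
E[α(G)] ≥ n − E[|E(G)|] = 128 − 127/16 = 1921/16.
Numerically: ≈ 120.06250.
(This is only a lower bound; the true E[α(G)] may be larger.)

E[α(G)] ≥ 1921/16 ≈ 120.06250.


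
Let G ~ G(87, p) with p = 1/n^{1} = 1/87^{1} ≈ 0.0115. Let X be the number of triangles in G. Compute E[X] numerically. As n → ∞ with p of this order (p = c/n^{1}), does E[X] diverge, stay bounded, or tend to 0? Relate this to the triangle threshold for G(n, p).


Number of potential triangles: C(87, 3) = 105995.
Each occurs with probability p³ ≈ (0.0115)³ ≈ 1.51860e-06.
By linearity: E[X] = C(87, 3)·p³ ≈ 105995 · 1.51860e-06 ≈ 0.161.
Here α = 1, so p = 1/n is exactly at the triangle threshold p ~ 1/n. Asymptotically E[X] → c³/6 = 1³/6 = 1/6 ≈ 0.167, a bounded constant. In this regime the triangle count is asymptotically Poisson(c³/6).

E[X] ≈ 0.161; in regime p = Θ(1/n^{1}) E[X] stays bounded (at the triangle threshold p ~ 1/n).


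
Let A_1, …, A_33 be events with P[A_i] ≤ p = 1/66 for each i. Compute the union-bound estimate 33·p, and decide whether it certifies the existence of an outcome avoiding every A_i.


Union bound: P[∪_{i=1}^{33} A_i] ≤ Σ_i P[A_i] ≤ 33·p = 33·(1/66) = 1/2.
Numerically: 1/2 ≈ 0.500000.
Is 1/2 < 1? YES.
Since P[∪ A_i] ≤ 1/2 < 1, the complement has P[∩ A_i^c] ≥ 1 − 1/2 = 1/2 > 0, so some outcome avoids every A_i.

33·p = 1/2 ≈ 0.500000; existence CERTIFIED by the union bound.
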